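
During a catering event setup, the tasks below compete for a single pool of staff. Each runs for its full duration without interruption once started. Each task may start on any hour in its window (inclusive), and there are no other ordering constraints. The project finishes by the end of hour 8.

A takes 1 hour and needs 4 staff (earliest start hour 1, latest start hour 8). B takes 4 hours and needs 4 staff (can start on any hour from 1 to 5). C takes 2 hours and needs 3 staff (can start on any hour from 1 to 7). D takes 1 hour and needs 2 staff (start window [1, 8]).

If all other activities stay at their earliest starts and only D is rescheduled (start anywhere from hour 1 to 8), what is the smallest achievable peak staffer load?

D@1: h1:13  h2:7  h3:4  h4:4  h5:0  h6:0  h7:0  h8:0 → peak 13
D@2: h1:11  h2:9  h3:4  h4:4  h5:0  h6:0  h7:0  h8:0 → peak 11
D@3: h1:11  h2:7  h3:6  h4:4  h5:0  h6:0  h7:0  h8:0 → peak 11
D@4: h1:11  h2:7  h3:4  h4:6  h5:0  h6:0  h7:0  h8:0 → peak 11
D@5: h1:11  h2:7  h3:4  h4:4  h5:2  h6:0  h7:0  h8:0 → peak 11
D@6: h1:11  h2:7  h3:4  h4:4  h5:0  h6:2  h7:0  h8:0 → peak 11
D@7: h1:11  h2:7  h3:4  h4:4  h5:0  h6:0  h7:2  h8:0 → peak 11
D@8: h1:11  h2:7  h3:4  h4:4  h5:0  h6:0  h7:0  h8:2 → peak 11
Best is D@2, peak 11.

11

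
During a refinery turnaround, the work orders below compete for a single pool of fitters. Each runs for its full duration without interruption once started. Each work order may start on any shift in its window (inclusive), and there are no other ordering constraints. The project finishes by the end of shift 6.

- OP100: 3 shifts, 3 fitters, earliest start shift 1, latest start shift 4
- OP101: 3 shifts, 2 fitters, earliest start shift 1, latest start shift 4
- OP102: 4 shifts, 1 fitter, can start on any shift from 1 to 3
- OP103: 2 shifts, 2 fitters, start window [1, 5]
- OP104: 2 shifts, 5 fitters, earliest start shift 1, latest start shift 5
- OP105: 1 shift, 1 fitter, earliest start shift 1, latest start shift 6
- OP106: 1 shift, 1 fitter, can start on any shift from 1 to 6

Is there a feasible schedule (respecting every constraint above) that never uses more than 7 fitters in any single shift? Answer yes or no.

Schedule OP100@1, OP101@1, OP102@1, OP103@4, OP104@5, OP105@1, OP106@2: s1:7  s2:7  s3:6  s4:3  s5:7  s6:5 — peak 7 ≤ 7.

yes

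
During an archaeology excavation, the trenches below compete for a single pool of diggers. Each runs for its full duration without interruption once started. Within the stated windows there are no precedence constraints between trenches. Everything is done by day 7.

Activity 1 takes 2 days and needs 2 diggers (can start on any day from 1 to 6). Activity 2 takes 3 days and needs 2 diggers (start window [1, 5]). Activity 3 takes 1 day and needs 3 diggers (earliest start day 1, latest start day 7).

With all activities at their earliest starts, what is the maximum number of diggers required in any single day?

7

Early-start schedule: Activity 1@1, Activity 2@1, Activity 3@1.
Load per day: day 1: 7, day 2: 4, day 3: 2, day 4: 0, day 5: 0, day 6: 0, day 7: 0.
Peak is 7.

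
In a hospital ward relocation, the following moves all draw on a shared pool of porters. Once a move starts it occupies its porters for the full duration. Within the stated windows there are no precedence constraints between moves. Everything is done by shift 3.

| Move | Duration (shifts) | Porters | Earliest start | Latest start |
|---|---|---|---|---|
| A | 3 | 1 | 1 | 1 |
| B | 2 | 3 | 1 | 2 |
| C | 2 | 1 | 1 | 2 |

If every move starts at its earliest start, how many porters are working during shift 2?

At early start, shift 2 has: A, B, C.
Demand: 1 + 3 + 1 = 5.

5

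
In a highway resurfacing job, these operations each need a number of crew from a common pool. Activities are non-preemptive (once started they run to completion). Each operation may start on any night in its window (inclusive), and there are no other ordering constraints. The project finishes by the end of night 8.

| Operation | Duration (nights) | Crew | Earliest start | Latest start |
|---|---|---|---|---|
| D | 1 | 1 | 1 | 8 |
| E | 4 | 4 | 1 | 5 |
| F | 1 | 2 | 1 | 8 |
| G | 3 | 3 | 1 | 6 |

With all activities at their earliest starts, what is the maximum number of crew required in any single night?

10

Early-start schedule: D@1, E@1, F@1, G@1.
Load per night: night 1: 10, night 2: 7, night 3: 7, night 4: 4, night 5: 0, night 6: 0, night 7: 0, night 8: 0.
Peak is 10.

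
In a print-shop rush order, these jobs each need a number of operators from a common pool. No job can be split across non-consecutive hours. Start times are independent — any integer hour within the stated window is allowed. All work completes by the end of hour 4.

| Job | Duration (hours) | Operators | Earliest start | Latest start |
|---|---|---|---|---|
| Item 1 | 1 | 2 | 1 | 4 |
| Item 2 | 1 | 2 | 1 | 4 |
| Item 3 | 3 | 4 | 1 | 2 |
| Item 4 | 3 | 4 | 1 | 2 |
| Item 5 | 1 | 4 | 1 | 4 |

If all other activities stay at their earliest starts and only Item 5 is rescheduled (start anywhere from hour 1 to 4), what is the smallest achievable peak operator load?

Item 5@1: h1:16  h2:8  h3:8  h4:0 → peak 16
Item 5@2: h1:12  h2:12  h3:8  h4:0 → peak 12
Item 5@3: h1:12  h2:8  h3:12  h4:0 → peak 12
Item 5@4: h1:12  h2:8  h3:8  h4:4 → peak 12
Best is Item 5@2, peak 12.

12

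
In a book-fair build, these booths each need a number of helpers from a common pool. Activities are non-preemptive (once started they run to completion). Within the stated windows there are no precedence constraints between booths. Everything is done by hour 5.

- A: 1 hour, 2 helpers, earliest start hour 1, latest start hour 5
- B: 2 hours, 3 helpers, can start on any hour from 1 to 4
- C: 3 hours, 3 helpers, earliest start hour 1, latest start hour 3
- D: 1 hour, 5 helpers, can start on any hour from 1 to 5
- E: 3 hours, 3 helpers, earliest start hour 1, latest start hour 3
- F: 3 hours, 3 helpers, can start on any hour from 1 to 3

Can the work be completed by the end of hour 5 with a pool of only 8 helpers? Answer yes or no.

no

The minimum achievable peak is 9; 8 < 9, so no feasible schedule stays within the cap.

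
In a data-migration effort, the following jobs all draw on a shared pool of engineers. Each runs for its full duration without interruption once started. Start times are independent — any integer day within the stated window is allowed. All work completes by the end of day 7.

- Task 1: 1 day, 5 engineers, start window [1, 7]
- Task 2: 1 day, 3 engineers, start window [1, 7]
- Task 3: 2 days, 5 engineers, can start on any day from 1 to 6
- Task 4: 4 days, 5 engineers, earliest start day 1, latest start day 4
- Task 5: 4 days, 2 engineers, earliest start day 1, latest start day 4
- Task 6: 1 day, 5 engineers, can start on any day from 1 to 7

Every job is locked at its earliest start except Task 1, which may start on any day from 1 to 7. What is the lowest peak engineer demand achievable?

20

Task 1@1: d1:25  d2:12  d3:7  d4:7  d5:0  d6:0  d7:0 → peak 25
Task 1@2: d1:20  d2:17  d3:7  d4:7  d5:0  d6:0  d7:0 → peak 20
Task 1@3: d1:20  d2:12  d3:12  d4:7  d5:0  d6:0  d7:0 → peak 20
Task 1@4: d1:20  d2:12  d3:7  d4:12  d5:0  d6:0  d7:0 → peak 20
Task 1@5: d1:20  d2:12  d3:7  d4:7  d5:5  d6:0  d7:0 → peak 20
Task 1@6: d1:20  d2:12  d3:7  d4:7  d5:0  d6:5  d7:0 → peak 20
Task 1@7: d1:20  d2:12  d3:7  d4:7  d5:0  d6:0  d7:5 → peak 20
Best is Task 1@2, peak 20.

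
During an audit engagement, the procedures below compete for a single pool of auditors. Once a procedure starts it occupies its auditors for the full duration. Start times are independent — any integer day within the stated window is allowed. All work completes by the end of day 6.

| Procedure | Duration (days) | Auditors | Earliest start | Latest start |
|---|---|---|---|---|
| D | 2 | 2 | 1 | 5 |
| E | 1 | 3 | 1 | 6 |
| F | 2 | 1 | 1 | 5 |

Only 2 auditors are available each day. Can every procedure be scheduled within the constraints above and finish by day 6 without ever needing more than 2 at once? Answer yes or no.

The minimum achievable peak is 3; 2 < 3, so no feasible schedule stays within the cap.

no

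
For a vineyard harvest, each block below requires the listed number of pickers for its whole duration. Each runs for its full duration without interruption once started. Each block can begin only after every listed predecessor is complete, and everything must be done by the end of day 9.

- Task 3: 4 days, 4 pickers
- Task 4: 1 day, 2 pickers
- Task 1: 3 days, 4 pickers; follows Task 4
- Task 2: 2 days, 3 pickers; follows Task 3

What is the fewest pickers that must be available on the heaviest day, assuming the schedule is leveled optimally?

Early-start (Task 3@1, Task 4@1, Task 1@2, Task 2@5) gives peak 8: d1:6  d2:8  d3:8  d4:8  d5:3  d6:3  d7:0  d8:0  d9:0.
Shift Task 4→5, Task 1→7.
Schedule Task 3@1, Task 4@5, Task 1@7, Task 2@5: d1:4  d2:4  d3:4  d4:4  d5:5  d6:3  d7:4  d8:4  d9:4 — peak 5.

5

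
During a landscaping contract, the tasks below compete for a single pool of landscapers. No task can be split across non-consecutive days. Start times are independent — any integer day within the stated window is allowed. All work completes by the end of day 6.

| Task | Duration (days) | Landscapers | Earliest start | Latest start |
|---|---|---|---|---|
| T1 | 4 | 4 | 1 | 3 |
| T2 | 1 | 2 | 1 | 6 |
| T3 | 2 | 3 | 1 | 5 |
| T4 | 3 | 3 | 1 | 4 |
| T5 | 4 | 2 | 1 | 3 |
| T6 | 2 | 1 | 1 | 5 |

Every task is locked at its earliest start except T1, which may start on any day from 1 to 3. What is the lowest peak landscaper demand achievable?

T1@1: d1:15  d2:13  d3:9  d4:6  d5:0  d6:0 → peak 15
T1@2: d1:11  d2:13  d3:9  d4:6  d5:4  d6:0 → peak 13
T1@3: d1:11  d2:9  d3:9  d4:6  d5:4  d6:4 → peak 11
Best is T1@3, peak 11.

11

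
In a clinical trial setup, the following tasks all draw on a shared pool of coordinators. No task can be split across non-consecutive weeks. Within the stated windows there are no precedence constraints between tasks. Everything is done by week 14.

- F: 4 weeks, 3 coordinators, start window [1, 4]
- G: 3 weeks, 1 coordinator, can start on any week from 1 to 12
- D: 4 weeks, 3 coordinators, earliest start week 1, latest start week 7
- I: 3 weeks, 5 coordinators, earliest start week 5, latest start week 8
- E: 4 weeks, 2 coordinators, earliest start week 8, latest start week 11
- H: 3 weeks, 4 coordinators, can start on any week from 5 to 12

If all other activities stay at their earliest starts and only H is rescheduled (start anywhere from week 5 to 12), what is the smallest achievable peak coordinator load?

7

H@5: w1:7  w2:7  w3:7  w4:6  w5:9  w6:9  w7:9  w8:2  w9:2  w10:2  w11:2  w12:0  w13:0  w14:0 → peak 9
H@6: w1:7  w2:7  w3:7  w4:6  w5:5  w6:9  w7:9  w8:6  w9:2  w10:2  w11:2  w12:0  w13:0  w14:0 → peak 9
H@7: w1:7  w2:7  w3:7  w4:6  w5:5  w6:5  w7:9  w8:6  w9:6  w10:2  w11:2  w12:0  w13:0  w14:0 → peak 9
H@8: w1:7  w2:7  w3:7  w4:6  w5:5  w6:5  w7:5  w8:6  w9:6  w10:6  w11:2  w12:0  w13:0  w14:0 → peak 7
H@9: w1:7  w2:7  w3:7  w4:6  w5:5  w6:5  w7:5  w8:2  w9:6  w10:6  w11:6  w12:0  w13:0  w14:0 → peak 7
H@10: w1:7  w2:7  w3:7  w4:6  w5:5  w6:5  w7:5  w8:2  w9:2  w10:6  w11:6  w12:4  w13:0  w14:0 → peak 7
H@11: w1:7  w2:7  w3:7  w4:6  w5:5  w6:5  w7:5  w8:2  w9:2  w10:2  w11:6  w12:4  w13:4  w14:0 → peak 7
H@12: w1:7  w2:7  w3:7  w4:6  w5:5  w6:5  w7:5  w8:2  w9:2  w10:2  w11:2  w12:4  w13:4  w14:4 → peak 7
Best is H@8, peak 7.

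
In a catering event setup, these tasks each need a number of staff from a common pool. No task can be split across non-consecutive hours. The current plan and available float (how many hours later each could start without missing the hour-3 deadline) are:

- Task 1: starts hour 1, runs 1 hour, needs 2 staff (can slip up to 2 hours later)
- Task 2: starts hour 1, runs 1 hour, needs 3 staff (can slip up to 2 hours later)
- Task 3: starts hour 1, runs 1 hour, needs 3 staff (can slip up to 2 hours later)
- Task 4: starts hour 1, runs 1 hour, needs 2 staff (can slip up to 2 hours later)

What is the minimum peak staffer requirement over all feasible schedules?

Early-start (Task 1@1, Task 2@1, Task 3@1, Task 4@1) gives peak 10: h1:10  h2:0  h3:0.
Shift Task 2→2, Task 3→3.
Schedule Task 1@1, Task 2@2, Task 3@3, Task 4@1: h1:4  h2:3  h3:3 — peak 4.
Total staffer-hours = 10 over 3 hours ⇒ peak ≥ ⌈10/3⌉ = 4, so 4 is optimal.

4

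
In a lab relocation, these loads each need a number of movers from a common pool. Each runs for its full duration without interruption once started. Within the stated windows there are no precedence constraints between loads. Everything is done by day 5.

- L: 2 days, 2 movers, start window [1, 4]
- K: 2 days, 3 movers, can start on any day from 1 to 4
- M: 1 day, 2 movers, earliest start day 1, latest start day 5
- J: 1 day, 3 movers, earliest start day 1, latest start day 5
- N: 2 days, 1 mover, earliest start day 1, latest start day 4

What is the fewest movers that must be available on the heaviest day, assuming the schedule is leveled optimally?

4

Early-start (L@1, K@1, M@1, J@1, N@1) gives peak 11: d1:11  d2:6  d3:0  d4:0  d5:0.
Shift K→3, J→5, N→2.
Schedule L@1, K@3, M@1, J@5, N@2: d1:4  d2:3  d3:4  d4:3  d5:3 — peak 4.
Total mover-days = 17 over 5 days ⇒ peak ≥ ⌈17/5⌉ = 4, so 4 is optimal.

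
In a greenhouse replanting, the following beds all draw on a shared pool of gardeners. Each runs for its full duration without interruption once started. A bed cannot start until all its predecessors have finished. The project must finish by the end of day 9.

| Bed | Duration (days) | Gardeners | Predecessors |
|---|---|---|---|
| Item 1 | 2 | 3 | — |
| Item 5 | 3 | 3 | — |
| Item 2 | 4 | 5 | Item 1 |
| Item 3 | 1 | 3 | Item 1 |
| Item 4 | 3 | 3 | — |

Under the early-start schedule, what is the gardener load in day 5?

5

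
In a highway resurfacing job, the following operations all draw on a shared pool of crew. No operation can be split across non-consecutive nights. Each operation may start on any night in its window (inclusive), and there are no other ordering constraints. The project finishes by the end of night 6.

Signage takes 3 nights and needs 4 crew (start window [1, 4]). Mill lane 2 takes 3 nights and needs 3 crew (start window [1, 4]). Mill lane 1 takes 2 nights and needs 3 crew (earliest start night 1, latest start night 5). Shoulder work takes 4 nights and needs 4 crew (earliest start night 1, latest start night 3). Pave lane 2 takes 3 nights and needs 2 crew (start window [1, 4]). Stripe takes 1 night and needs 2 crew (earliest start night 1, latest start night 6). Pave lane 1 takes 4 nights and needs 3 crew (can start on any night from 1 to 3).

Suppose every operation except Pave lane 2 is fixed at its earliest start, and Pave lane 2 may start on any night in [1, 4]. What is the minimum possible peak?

19

Pave lane 2@1: n1:21  n2:19  n3:16  n4:7  n5:0  n6:0 → peak 21
Pave lane 2@2: n1:19  n2:19  n3:16  n4:9  n5:0  n6:0 → peak 19
Pave lane 2@3: n1:19  n2:17  n3:16  n4:9  n5:2  n6:0 → peak 19
Pave lane 2@4: n1:19  n2:17  n3:14  n4:9  n5:2  n6:2 → peak 19
Best is Pave lane 2@2, peak 19.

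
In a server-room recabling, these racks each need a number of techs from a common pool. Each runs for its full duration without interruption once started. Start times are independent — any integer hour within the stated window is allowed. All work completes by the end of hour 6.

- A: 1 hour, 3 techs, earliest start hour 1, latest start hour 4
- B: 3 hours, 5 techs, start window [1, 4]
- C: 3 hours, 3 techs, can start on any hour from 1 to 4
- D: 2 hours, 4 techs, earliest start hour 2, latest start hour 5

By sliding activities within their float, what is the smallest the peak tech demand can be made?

7

Early-start (A@1, B@1, C@1, D@2) gives peak 12: h1:11  h2:12  h3:12  h4:0  h5:0  h6:0.
Shift B→4.
Schedule A@1, B@4, C@1, D@2: h1:6  h2:7  h3:7  h4:5  h5:5  h6:5 — peak 7.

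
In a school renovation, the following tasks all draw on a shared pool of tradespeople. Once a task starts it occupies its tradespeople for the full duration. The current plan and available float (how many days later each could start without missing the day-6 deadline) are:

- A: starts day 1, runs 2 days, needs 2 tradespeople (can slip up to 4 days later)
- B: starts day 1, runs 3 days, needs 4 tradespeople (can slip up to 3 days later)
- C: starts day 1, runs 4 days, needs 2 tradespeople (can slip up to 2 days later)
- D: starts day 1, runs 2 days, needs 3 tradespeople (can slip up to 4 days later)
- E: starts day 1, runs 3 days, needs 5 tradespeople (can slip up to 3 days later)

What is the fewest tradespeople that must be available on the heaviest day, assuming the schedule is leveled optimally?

Early-start (A@1, B@1, C@1, D@1, E@1) gives peak 16: d1:16  d2:16  d3:11  d4:2  d5:0  d6:0.
Shift D→5, E→4.
Schedule A@1, B@1, C@1, D@5, E@4: d1:8  d2:8  d3:6  d4:7  d5:8  d6:8 — peak 8.
Total tradesperson-days = 45 over 6 days ⇒ peak ≥ ⌈45/6⌉ = 8, so 8 is optimal.

8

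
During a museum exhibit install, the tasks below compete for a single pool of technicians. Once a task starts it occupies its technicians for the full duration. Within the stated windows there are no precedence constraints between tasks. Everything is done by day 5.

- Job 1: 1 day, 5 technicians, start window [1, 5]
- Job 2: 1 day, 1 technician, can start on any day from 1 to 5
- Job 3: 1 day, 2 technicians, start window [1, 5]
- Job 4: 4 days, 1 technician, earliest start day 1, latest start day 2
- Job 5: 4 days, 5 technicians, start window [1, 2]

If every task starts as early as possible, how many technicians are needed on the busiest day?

14

Early-start schedule: Job 1@1, Job 2@1, Job 3@1, Job 4@1, Job 5@1.
Load per day: day 1: 14, day 2: 6, day 3: 6, day 4: 6, day 5: 0.
Peak is 14.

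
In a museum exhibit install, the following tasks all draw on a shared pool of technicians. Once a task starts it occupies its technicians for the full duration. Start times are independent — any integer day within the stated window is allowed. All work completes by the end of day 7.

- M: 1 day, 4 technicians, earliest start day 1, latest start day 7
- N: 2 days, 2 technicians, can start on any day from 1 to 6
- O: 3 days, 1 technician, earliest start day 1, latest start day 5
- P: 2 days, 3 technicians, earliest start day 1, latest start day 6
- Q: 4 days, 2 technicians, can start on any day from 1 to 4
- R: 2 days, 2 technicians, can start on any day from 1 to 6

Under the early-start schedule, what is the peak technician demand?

14

Early-start schedule: M@1, N@1, O@1, P@1, Q@1, R@1.
Load per day: day 1: 14, day 2: 10, day 3: 3, day 4: 2, day 5: 0, day 6: 0, day 7: 0.
Peak is 14.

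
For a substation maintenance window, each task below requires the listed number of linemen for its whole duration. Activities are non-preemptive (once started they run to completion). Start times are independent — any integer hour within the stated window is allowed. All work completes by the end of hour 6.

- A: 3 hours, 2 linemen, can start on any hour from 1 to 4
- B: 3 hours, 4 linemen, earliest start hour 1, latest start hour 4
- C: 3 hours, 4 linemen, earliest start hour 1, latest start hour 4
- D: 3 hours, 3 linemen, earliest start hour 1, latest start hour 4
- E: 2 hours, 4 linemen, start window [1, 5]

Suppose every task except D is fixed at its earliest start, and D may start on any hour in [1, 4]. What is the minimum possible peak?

D@1: h1:17  h2:17  h3:13  h4:0  h5:0  h6:0 → peak 17
D@2: h1:14  h2:17  h3:13  h4:3  h5:0  h6:0 → peak 17
D@3: h1:14  h2:14  h3:13  h4:3  h5:3  h6:0 → peak 14
D@4: h1:14  h2:14  h3:10  h4:3  h5:3  h6:3 → peak 14
Best is D@3, peak 14.

14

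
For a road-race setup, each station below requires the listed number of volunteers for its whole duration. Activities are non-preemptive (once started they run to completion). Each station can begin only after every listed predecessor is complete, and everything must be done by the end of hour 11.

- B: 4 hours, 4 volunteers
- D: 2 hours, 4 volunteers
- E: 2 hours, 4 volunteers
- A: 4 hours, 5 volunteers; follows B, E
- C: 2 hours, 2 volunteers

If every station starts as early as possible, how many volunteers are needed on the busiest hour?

Early-start schedule: B@1, D@1, E@1, A@5, C@1.
Load per hour: hour 1: 14, hour 2: 14, hour 3: 4, hour 4: 4, hour 5: 5, hour 6: 5, hour 7: 5, hour 8: 5, hour 9: 0, hour 10: 0, hour 11: 0.
Peak is 14.

14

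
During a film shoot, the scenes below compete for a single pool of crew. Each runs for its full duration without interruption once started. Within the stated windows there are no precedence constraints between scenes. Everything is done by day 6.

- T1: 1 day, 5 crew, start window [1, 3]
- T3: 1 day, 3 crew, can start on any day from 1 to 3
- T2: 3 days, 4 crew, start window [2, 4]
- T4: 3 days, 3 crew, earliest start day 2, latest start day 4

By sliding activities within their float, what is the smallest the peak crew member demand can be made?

7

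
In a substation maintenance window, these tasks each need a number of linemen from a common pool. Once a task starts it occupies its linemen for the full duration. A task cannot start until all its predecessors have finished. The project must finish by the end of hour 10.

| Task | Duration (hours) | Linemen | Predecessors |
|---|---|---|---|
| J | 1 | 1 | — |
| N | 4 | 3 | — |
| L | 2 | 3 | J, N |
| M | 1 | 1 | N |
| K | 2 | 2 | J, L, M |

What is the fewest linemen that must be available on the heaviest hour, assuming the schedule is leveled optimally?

Early-start (J@1, N@1, L@5, M@5, K@7) gives peak 4: h1:4  h2:3  h3:3  h4:3  h5:4  h6:3  h7:2  h8:2  h9:0  h10:0.
Shift N→2, L→6, M→8, K→9.
Schedule J@1, N@2, L@6, M@8, K@9: h1:1  h2:3  h3:3  h4:3  h5:3  h6:3  h7:3  h8:1  h9:2  h10:2 — peak 3.
Total lineman-hours = 24 over 10 hours ⇒ peak ≥ ⌈24/10⌉ = 3, so 3 is optimal.

3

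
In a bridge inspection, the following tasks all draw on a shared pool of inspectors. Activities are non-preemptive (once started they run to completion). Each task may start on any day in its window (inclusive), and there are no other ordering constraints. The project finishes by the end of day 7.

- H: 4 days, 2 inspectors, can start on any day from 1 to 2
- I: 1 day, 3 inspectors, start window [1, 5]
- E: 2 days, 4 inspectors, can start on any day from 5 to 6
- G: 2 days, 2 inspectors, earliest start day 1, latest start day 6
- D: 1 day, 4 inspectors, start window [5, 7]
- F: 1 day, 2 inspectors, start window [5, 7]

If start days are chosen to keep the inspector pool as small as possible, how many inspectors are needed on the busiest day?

Early-start (H@1, I@1, E@5, G@1, D@5, F@5) gives peak 10: d1:7  d2:4  d3:2  d4:2  d5:10  d6:4  d7:0.
Shift G→2, D→7.
Schedule H@1, I@1, E@5, G@2, D@7, F@5: d1:5  d2:4  d3:4  d4:2  d5:6  d6:4  d7:4 — peak 6.

6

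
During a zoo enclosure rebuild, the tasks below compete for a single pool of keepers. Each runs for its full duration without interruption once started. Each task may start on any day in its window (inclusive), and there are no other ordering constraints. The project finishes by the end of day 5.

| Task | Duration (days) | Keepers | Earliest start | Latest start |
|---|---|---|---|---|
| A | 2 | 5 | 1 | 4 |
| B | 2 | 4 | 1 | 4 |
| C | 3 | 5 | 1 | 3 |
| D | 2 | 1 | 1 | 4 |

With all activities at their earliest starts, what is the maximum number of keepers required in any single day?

Early-start schedule: A@1, B@1, C@1, D@1.
Load per day: day 1: 15, day 2: 15, day 3: 5, day 4: 0, day 5: 0.
Peak is 15.

15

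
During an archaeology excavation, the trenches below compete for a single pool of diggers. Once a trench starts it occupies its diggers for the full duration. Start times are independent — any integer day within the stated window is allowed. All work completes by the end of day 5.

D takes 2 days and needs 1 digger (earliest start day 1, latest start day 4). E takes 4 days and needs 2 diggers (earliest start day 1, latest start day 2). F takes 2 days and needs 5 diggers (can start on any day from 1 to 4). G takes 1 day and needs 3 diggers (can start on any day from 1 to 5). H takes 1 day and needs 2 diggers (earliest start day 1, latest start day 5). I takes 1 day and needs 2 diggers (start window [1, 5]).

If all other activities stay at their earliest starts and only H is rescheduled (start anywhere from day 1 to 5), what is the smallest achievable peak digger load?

H@1: d1:15  d2:8  d3:2  d4:2  d5:0 → peak 15
H@2: d1:13  d2:10  d3:2  d4:2  d5:0 → peak 13
H@3: d1:13  d2:8  d3:4  d4:2  d5:0 → peak 13
H@4: d1:13  d2:8  d3:2  d4:4  d5:0 → peak 13
H@5: d1:13  d2:8  d3:2  d4:2  d5:2 → peak 13
Best is H@2, peak 13.

13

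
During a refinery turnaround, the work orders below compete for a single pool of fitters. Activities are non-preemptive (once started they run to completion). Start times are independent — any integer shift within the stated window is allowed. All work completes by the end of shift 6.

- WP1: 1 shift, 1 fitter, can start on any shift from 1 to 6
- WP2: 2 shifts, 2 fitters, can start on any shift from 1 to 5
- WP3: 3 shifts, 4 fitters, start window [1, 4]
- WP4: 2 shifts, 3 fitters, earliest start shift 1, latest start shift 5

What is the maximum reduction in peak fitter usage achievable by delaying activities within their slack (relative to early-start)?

5

Early-start peak: s1:10  s2:9  s3:4  s4:0  s5:0  s6:0 ⇒ 10.
Leveled (WP1@1, WP2@1, WP3@4, WP4@2): s1:3  s2:5  s3:3  s4:4  s5:4  s6:4 ⇒ 5.
Reduction 10 − 5 = 5.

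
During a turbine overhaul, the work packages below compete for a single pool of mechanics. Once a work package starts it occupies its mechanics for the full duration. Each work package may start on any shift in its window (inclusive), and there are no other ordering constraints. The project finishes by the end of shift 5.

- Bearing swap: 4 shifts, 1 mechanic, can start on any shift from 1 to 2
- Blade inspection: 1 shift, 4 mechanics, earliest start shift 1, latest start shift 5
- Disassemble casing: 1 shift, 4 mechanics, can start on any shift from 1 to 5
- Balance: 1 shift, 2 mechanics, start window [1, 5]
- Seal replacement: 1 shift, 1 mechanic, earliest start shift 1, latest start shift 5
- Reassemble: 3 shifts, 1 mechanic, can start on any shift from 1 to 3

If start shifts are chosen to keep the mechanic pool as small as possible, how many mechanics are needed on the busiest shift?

5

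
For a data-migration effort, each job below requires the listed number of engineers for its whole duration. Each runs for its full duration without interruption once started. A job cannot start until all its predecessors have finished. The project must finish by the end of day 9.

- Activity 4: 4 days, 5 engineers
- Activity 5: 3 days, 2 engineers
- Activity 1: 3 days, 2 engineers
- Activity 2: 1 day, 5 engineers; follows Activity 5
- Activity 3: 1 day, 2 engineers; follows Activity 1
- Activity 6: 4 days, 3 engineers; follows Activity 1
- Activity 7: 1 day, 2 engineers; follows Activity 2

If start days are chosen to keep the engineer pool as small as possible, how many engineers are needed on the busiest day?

Early-start (Activity 4@1, Activity 5@1, Activity 1@1, Activity 2@4, Activity 3@4, Activity 6@4, Activity 7@5) gives peak 15: d1:9  d2:9  d3:9  d4:15  d5:5  d6:3  d7:3  d8:0  d9:0.
Shift Activity 5→4, Activity 2→7, Activity 3→5, Activity 6→5, Activity 7→8.
Schedule Activity 4@1, Activity 5@4, Activity 1@1, Activity 2@7, Activity 3@5, Activity 6@5, Activity 7@8: d1:7  d2:7  d3:7  d4:7  d5:7  d6:5  d7:8  d8:5  d9:0 — peak 8.

8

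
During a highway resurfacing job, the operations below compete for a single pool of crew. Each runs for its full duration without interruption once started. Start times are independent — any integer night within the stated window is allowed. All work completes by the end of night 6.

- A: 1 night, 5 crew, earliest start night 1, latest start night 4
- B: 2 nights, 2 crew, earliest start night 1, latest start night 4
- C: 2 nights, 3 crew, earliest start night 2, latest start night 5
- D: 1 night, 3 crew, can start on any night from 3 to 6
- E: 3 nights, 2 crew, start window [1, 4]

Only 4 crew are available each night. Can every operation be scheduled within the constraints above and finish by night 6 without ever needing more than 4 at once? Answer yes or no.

The minimum achievable peak is 5; 4 < 5, so no feasible schedule stays within the cap.

no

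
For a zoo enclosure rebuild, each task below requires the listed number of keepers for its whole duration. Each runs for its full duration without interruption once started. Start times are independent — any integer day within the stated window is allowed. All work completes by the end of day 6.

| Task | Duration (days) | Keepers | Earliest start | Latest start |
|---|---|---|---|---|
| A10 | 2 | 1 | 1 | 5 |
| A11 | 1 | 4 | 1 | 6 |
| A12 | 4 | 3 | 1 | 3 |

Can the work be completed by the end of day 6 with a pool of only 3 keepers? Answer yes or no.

The minimum achievable peak is 4; 3 < 4, so no feasible schedule stays within the cap.

no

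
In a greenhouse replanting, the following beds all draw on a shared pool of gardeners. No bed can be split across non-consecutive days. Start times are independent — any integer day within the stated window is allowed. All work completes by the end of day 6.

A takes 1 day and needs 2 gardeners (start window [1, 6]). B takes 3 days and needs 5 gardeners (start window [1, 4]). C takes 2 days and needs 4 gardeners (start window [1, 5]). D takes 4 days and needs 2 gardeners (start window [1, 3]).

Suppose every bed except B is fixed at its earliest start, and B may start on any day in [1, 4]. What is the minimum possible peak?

8

B@1: d1:13  d2:11  d3:7  d4:2  d5:0  d6:0 → peak 13
B@2: d1:8  d2:11  d3:7  d4:7  d5:0  d6:0 → peak 11
B@3: d1:8  d2:6  d3:7  d4:7  d5:5  d6:0 → peak 8
B@4: d1:8  d2:6  d3:2  d4:7  d5:5  d6:5 → peak 8
Best is B@3, peak 8.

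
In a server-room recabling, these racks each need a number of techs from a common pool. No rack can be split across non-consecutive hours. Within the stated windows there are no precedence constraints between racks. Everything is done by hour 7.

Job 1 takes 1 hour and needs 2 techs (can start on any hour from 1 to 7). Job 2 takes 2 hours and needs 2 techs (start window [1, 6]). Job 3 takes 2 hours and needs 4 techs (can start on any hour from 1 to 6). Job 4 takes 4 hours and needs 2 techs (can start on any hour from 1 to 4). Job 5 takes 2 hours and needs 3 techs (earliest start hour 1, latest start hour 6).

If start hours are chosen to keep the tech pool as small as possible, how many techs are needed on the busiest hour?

Early-start (Job 1@1, Job 2@1, Job 3@1, Job 4@1, Job 5@1) gives peak 13: h1:13  h2:11  h3:2  h4:2  h5:0  h6:0  h7:0.
Shift Job 3→6, Job 4→2, Job 5→3.
Schedule Job 1@1, Job 2@1, Job 3@6, Job 4@2, Job 5@3: h1:4  h2:4  h3:5  h4:5  h5:2  h6:4  h7:4 — peak 5.

5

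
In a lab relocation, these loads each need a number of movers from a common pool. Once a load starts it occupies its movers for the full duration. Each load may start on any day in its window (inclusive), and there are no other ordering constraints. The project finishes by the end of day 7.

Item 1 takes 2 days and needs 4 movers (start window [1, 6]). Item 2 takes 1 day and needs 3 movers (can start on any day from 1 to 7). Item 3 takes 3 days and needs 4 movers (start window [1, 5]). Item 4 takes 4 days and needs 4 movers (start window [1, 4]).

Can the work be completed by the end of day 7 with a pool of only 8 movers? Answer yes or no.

Schedule Item 1@1, Item 2@1, Item 3@2, Item 4@3: d1:7  d2:8  d3:8  d4:8  d5:4  d6:4  d7:0 — peak 8 ≤ 8.

yes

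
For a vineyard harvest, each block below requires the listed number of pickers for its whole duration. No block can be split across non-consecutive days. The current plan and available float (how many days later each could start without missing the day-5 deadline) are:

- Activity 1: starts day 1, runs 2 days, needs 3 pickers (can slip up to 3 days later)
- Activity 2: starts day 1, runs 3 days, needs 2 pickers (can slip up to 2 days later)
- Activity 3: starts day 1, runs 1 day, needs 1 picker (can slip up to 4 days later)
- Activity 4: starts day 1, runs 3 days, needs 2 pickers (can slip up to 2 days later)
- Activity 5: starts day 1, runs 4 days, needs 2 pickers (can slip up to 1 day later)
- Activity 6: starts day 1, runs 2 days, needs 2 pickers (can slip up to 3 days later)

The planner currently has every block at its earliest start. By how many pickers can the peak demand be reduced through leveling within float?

5

Early-start peak: d1:12  d2:11  d3:6  d4:2  d5:0 ⇒ 12.
Leveled (Activity 1@1, Activity 2@1, Activity 3@1, Activity 4@3, Activity 5@2, Activity 6@4): d1:6  d2:7  d3:6  d4:6  d5:6 ⇒ 7.
Reduction 12 − 7 = 5.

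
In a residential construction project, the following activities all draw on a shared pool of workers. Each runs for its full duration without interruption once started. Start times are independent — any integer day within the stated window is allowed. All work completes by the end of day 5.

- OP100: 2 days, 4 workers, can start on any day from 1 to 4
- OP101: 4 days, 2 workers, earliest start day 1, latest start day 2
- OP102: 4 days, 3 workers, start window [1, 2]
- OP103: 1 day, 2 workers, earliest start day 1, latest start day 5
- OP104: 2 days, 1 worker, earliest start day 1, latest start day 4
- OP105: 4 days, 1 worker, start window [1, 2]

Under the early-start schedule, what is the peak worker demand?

13

Early-start schedule: OP100@1, OP101@1, OP102@1, OP103@1, OP104@1, OP105@1.
Load per day: day 1: 13, day 2: 11, day 3: 6, day 4: 6, day 5: 0.
Peak is 13.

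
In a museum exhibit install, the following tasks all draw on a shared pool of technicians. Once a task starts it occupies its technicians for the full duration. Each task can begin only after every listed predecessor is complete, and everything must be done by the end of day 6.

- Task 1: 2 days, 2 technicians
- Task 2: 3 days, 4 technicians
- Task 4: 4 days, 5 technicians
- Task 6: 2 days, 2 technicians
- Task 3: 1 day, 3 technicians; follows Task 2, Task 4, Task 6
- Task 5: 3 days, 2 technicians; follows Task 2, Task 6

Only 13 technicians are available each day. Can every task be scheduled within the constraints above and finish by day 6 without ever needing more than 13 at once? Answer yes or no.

Schedule Task 1@3, Task 2@1, Task 4@1, Task 6@1, Task 3@5, Task 5@4: d1:11  d2:11  d3:11  d4:9  d5:5  d6:2 — peak 11 ≤ 13.

yes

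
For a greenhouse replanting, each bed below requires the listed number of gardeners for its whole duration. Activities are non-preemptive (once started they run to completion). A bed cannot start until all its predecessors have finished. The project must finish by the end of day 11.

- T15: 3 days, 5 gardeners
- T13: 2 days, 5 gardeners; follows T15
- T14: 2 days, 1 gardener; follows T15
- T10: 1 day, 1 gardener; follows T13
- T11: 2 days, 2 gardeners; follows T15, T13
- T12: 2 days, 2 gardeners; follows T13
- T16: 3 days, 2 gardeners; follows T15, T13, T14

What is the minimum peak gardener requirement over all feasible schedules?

Early-start (T15@1, T13@4, T14@4, T10@6, T11@6, T12@6, T16@6) gives peak 7: d1:5  d2:5  d3:5  d4:6  d5:6  d6:7  d7:6  d8:2  d9:0  d10:0  d11:0.
Shift T14→6, T12→7, T16→8.
Schedule T15@1, T13@4, T14@6, T10@6, T11@6, T12@7, T16@8: d1:5  d2:5  d3:5  d4:5  d5:5  d6:4  d7:5  d8:4  d9:2  d10:2  d11:0 — peak 5.

5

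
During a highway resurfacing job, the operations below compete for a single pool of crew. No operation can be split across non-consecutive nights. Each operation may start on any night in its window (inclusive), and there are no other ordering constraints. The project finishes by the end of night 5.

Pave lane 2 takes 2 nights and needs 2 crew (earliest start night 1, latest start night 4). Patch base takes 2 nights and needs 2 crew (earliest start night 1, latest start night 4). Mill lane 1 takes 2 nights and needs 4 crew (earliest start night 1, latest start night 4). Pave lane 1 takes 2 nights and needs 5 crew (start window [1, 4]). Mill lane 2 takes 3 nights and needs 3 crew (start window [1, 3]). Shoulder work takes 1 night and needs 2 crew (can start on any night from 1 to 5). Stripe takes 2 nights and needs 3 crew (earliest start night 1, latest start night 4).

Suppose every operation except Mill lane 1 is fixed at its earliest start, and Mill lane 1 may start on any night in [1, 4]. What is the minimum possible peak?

17

Mill lane 1@1: n1:21  n2:19  n3:3  n4:0  n5:0 → peak 21
Mill lane 1@2: n1:17  n2:19  n3:7  n4:0  n5:0 → peak 19
Mill lane 1@3: n1:17  n2:15  n3:7  n4:4  n5:0 → peak 17
Mill lane 1@4: n1:17  n2:15  n3:3  n4:4  n5:4 → peak 17
Best is Mill lane 1@3, peak 17.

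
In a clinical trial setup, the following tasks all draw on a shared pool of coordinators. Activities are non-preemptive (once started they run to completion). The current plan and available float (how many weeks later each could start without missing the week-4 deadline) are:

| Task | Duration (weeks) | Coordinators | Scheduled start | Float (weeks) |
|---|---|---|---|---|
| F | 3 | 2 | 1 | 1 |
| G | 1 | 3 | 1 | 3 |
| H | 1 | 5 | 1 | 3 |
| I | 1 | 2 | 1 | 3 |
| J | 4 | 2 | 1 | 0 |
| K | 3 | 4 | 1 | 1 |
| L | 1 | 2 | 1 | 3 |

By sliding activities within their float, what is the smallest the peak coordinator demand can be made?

10

Early-start (F@1, G@1, H@1, I@1, J@1, K@1, L@1) gives peak 20: w1:20  w2:8  w3:8  w4:2.
Shift G→4, I→2, K→2, L→3.
Schedule F@1, G@4, H@1, I@2, J@1, K@2, L@3: w1:9  w2:10  w3:10  w4:9 — peak 10.
Total coordinator-weeks = 38 over 4 weeks ⇒ peak ≥ ⌈38/4⌉ = 10, so 10 is optimal.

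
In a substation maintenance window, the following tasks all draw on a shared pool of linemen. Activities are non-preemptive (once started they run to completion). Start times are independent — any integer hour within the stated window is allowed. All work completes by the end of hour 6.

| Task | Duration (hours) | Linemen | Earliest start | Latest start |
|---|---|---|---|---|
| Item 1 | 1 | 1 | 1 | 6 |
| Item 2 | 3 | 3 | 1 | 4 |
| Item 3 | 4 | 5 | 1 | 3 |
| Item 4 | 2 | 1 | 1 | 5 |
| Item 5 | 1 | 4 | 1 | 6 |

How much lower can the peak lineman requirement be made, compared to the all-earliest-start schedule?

Early-start peak: h1:14  h2:9  h3:8  h4:5  h5:0  h6:0 ⇒ 14.
Leveled (Item 1@1, Item 2@1, Item 3@2, Item 4@4, Item 5@1): h1:8  h2:8  h3:8  h4:6  h5:6  h6:0 ⇒ 8.
Reduction 14 − 8 = 6.

6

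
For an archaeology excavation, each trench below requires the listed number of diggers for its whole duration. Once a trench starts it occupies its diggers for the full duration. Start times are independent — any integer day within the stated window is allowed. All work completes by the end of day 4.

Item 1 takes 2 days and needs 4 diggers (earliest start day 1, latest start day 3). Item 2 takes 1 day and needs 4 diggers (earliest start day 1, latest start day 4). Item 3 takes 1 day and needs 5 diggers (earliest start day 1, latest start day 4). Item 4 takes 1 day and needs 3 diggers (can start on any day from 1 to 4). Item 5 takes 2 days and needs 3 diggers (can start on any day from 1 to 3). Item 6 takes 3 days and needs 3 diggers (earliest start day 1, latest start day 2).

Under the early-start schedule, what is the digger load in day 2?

At early start, day 2 has: Item 1, Item 5, Item 6.
Demand: 4 + 3 + 3 = 10.

10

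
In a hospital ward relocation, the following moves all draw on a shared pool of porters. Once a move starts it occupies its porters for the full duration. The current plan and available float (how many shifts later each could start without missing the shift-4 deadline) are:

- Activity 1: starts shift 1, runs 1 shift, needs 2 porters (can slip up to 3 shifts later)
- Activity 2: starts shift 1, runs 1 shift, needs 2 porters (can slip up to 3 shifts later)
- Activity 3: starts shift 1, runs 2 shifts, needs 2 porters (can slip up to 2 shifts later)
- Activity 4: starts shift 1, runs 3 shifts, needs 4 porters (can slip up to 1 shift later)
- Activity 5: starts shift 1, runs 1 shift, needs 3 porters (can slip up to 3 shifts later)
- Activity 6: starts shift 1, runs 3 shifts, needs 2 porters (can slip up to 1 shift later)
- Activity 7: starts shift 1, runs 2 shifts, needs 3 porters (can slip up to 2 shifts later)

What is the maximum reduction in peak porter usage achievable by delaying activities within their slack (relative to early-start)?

Early-start peak: s1:18  s2:11  s3:6  s4:0 ⇒ 18.
Leveled (Activity 1@1, Activity 2@1, Activity 3@1, Activity 4@2, Activity 5@1, Activity 6@2, Activity 7@3): s1:9  s2:8  s3:9  s4:9 ⇒ 9.
Reduction 18 − 9 = 9.

9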